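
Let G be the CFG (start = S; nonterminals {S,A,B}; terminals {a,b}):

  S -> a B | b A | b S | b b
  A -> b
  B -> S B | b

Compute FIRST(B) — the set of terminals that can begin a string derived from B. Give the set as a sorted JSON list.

Compute FIRST by fixpoint:
[1]
  A via A→b: +{b}
  B via B→b: +{b}
  S via S→a B: +{a}
  S via S→b A: +{b}
  FIRST[S]={a,b}  FIRST[A]={b}  FIRST[B]={b}
[2]
  B via B→S B: +{a}
  FIRST[S]={a,b}  FIRST[A]={b}  FIRST[B]={a,b}
[3] done
  FIRST[S]={a,b}  FIRST[A]={b}  FIRST[B]={a,b}

FIRST(B) = ["a", "b"]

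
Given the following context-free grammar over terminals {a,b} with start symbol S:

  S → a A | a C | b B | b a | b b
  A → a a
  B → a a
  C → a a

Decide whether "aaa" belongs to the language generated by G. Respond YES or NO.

CNF form of G:
  S -> T0 A | T0 C | T1 B | T1 T0 | T1 T1
  A -> T0 T0
  B -> T0 T0
  C -> T0 T0
  T0 -> a
  T1 -> b

CYK table (by increasing span):
  cell(0,0) a: {T0}  orig:{}
  cell(1,1) a: {T0}  orig:{}
  cell(2,2) a: {T0}  orig:{}
  cell(0,1) aa: {A,B,C}
  cell(1,2) aa: {A,B,C}
  cell(0,2) aaa: {S}

S ∈ T[0,2] ⇒ YES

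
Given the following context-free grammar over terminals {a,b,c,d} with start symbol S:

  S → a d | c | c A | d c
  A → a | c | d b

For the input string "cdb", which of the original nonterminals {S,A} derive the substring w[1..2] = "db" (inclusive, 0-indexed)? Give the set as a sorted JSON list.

CNF form of G:
  S -> T0 T3 | T2 T0 | T3 A | c
  A -> T0 T1 | a | c
  T0 -> d
  T1 -> b
  T2 -> a
  T3 -> c

CYK table (by increasing span) (cells [i..j] with 1 ≤ i ≤ j ≤ 2 only):
  cell(1,1) d: {T0}  orig:{}
  cell(2,2) b: {T1}  orig:{}
  cell(1,2) db: {A}

Original NTs in T[1,2] deriving "db": ["A"]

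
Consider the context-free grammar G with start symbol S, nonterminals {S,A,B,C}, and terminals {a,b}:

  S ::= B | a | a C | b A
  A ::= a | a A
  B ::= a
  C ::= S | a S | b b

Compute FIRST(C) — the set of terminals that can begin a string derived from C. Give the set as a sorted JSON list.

Compute FIRST by fixpoint:
round 1:
  A via A→a: +{a}
  B via B→a: +{a}
  C via C→a S: +{a}
  C via C→b b: +{b}
  S via S→B: +{a}
  S via S→b A: +{b}
  S: {a,b}  A: {a}  B: {a}  C: {a,b}
round 2: done
  S: {a,b}  A: {a}  B: {a}  C: {a,b}

FIRST(C) = ["a", "b"]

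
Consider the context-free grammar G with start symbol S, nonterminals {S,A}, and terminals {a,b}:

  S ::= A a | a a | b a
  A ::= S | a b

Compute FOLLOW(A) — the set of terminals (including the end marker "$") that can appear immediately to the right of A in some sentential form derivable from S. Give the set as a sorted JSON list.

FIRST iteration:
[1]
  A via A→a b: +{a}
  S via S→A a: +{a}
  S via S→b a: +{b}
  FIRST(S)={a,b}  FIRST(A)={a}
[2]
  A via A→S: +{b}
  FIRST(S)={a,b}  FIRST(A)={a,b}
[3] (no change)
  FIRST(S)={a,b}  FIRST(A)={a,b}

FOLLOW iteration:
initialize: $ ∈ FOLLOW(S)
pass 1:
  S→A a: FOLLOW(A) ⊇ FIRST(a) = {a}; new: +{a}
  S: {$}  A: {a}
pass 2:
  A→S: FOLLOW(S) ⊇ FOLLOW(A) ⊇ {a}; new: +{a}
  S: {$,a}  A: {a}
pass 3: (no change)
  S: {$,a}  A: {a}

FOLLOW(A) = ["a"]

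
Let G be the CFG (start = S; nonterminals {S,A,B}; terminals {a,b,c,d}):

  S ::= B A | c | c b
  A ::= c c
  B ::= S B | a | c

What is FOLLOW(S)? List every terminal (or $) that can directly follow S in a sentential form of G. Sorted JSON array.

Compute FIRST by fixpoint:
round 1:
  A via A→c c: +{c}
  B via B→a: +{a}
  B via B→c: +{c}
  S via S→B A: +{a,c}
  FIRST(S)={a,c}  FIRST(A)={c}  FIRST(B)={a,c}
round 2: done
  FIRST(S)={a,c}  FIRST(A)={c}  FIRST(B)={a,c}

FOLLOW sets:
seed FOLLOW(S) with $
round 1:
  B→S B: FOLLOW(S) ⊇ FIRST(B) = {a,c}; new: +{a,c}
  S→B A: FOLLOW(B) ⊇ FIRST(A) = {c}; new: +{c}
  S→B A: FOLLOW(A) ⊇ FOLLOW(S) ⊇ {$,a,c}; new: +{$,a,c}
  S: {$,a,c}  A: {$,a,c}  B: {c}
round 2: (stable)
  S: {$,a,c}  A: {$,a,c}  B: {c}

FOLLOW(S) = ["$", "a", "c"]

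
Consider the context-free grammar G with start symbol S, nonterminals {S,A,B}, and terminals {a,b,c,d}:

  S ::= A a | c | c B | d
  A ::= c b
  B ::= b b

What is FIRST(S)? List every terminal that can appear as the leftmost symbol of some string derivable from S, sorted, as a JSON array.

FIRST sets, iterate to fixpoint:
pass 1:
  A via A→c b: +{c}
  B via B→b b: +{b}
  S via S→A a: +{c}
  S via S→d: +{d}
  FIRST[S]={c,d}  FIRST[A]={c}  FIRST[B]={b}
pass 2: (stable)
  FIRST[S]={c,d}  FIRST[A]={c}  FIRST[B]={b}

FIRST(S) = ["c", "d"]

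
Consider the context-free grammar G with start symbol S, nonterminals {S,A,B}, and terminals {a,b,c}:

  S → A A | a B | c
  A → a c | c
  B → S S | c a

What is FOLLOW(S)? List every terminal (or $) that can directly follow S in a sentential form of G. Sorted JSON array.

FIRST iteration:
[1]
  A via A→a c: +{a}
  A via A→c: +{c}
  B via B→c a: +{c}
  S via S→A A: +{a,c}
  S: {a,c}  A: {a,c}  B: {c}
[2]
  B via B→S S: +{a}
  S: {a,c}  A: {a,c}  B: {a,c}
[3] done
  S: {a,c}  A: {a,c}  B: {a,c}

FOLLOW sets:
initialize: $ ∈ FOLLOW(S)
iter 1:
  B→S S: FOLLOW(S) ⊇ FIRST(S) = {a,c}; new: +{a,c}
  S→A A: FOLLOW(A) ⊇ FIRST(A) = {a,c}; new: +{a,c}
  S→A A: FOLLOW(A) ⊇ FOLLOW(S) ⊇ {$,a,c}; new: +{$}
  S→a B: FOLLOW(B) ⊇ FOLLOW(S) ⊇ {$,a,c}; new: +{$,a,c}
  FOLLOW[S]={$,a,c}  FOLLOW[A]={$,a,c}  FOLLOW[B]={$,a,c}
iter 2: — fixpoint
  FOLLOW[S]={$,a,c}  FOLLOW[A]={$,a,c}  FOLLOW[B]={$,a,c}

FOLLOW(S) = ["$", "a", "c"]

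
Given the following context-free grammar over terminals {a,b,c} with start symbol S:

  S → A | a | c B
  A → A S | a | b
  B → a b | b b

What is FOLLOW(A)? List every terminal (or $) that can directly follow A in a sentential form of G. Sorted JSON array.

FIRST iteration:
[1]
  A via A→a: +{a}
  A via A→b: +{b}
  B via B→a b: +{a}
  B via B→b b: +{b}
  S via S→A: +{a,b}
  S via S→c B: +{c}
  FIRST[S]={a,b,c}  FIRST[A]={a,b}  FIRST[B]={a,b}
[2] — fixpoint
  FIRST[S]={a,b,c}  FIRST[A]={a,b}  FIRST[B]={a,b}

FOLLOW iteration:
FOLLOW(S) := {$}
round 1:
  A→A S: FOLLOW(A) ⊇ FIRST(S) = {a,b,c}; new: +{a,b,c}
  A→A S: FOLLOW(S) ⊇ FOLLOW(A) ⊇ {a,b,c}; new: +{a,b,c}
  S→A: FOLLOW(A) ⊇ FOLLOW(S) ⊇ {$,a,b,c}; new: +{$}
  S→c B: FOLLOW(B) ⊇ FOLLOW(S) ⊇ {$,a,b,c}; new: +{$,a,b,c}
  FOLLOW(S)={$,a,b,c}  FOLLOW(A)={$,a,b,c}  FOLLOW(B)={$,a,b,c}
round 2: (stable)
  FOLLOW(S)={$,a,b,c}  FOLLOW(A)={$,a,b,c}  FOLLOW(B)={$,a,b,c}

FOLLOW(A) = ["$", "a", "b", "c"]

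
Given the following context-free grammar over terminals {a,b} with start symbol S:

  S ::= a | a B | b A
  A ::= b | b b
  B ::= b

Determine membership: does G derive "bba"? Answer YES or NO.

Convert to CNF:
  S -> T0 A | T1 B | a
  A -> T0 T0 | b
  B -> b
  T0 -> b
  T1 -> a

Fill CYK table bottom-up:
  [0..0]={A,B,T0}  "b"  orig:{A,B}
  [1..1]={A,B,T0}  "b"  orig:{A,B}
  [2..2]={S,T1}  "a"  orig:{S}
  [0..1]={A,S}  "bb"
  [1..2]=∅  "ba"
  [0..2]=∅  "bba"

S ∉ T[0,2] ⇒ NO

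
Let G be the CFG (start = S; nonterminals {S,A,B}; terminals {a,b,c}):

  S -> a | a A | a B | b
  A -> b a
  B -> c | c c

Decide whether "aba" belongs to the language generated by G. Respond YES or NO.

CNF form of G:
  S -> T1 A | T1 B | a | b
  A -> T0 T1
  B -> T2 T2 | c
  T0 -> b
  T1 -> a
  T2 -> c

CYK table (by increasing span):
  T[0,0] 'a' = {S,T1}  orig:{S}
  T[1,1] 'b' = {S,T0}  orig:{S}
  T[2,2] 'a' = {S,T1}  orig:{S}
  T[0,1] 'ab' = ∅
  T[1,2] 'ba' = {A}
  T[0,2] 'aba' = {S}

S ∈ T[0,2] ⇒ YES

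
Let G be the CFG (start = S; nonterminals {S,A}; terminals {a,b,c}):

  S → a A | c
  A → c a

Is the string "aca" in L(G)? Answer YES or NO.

CNF form of G:
  S -> T1 A | c
  A -> T0 T1
  T0 -> c
  T1 -> a

Fill CYK table bottom-up:
  T[0,0] 'a' = {T1}  orig:{}
  T[1,1] 'c' = {S,T0}  orig:{S}
  T[2,2] 'a' = {T1}  orig:{}
  T[0,1] 'ac' = ∅
  T[1,2] 'ca' = {A}
  T[0,2] 'aca' = {S}

S ∈ T[0,2] ⇒ YES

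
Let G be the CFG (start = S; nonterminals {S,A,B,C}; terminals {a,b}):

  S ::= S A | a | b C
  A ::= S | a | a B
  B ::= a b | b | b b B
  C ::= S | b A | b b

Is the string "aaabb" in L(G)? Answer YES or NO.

Convert to CNF:
  S -> S A | T1 C | a
  A -> S A | T0 B | T1 C | a
  B -> T0 T1 | T1 X2 | b
  C -> S A | T1 A | T1 C | T1 T1 | a
  T0 -> a
  T1 -> b
  X2 -> T1 B

CYK fill:
  cell(0,0) a: {A,C,S,T0}  orig:{A,C,S}
  cell(1,1) a: {A,C,S,T0}  orig:{A,C,S}
  cell(2,2) a: {A,C,S,T0}  orig:{A,C,S}
  cell(3,3) b: {B,T1}  orig:{B}
  cell(4,4) b: {B,T1}  orig:{B}
  cell(0,1) aa: {A,C,S}
  cell(1,2) aa: {A,C,S}
  cell(2,3) ab: {A,B}
  cell(3,4) bb: {C,X2}  orig:{C}
  cell(0,2) aaa: {A,C,S}
  cell(1,3) aab: {A,C,S}
  cell(2,4) abb: ∅
  cell(0,3) aaab: {A,C,S}
  cell(1,4) aabb: ∅
  cell(0,4) aaabb: ∅

S ∉ T[0,4] ⇒ NO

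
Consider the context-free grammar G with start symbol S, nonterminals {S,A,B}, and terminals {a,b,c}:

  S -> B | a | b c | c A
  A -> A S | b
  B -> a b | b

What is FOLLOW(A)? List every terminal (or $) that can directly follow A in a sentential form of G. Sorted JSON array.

Compute FIRST by fixpoint:
iter 1:
  A via A→b: +{b}
  B via B→a b: +{a}
  B via B→b: +{b}
  S via S→B: +{a,b}
  S via S→c A: +{c}
  S: {a,b,c}  A: {b}  B: {a,b}
iter 2: (no change)
  S: {a,b,c}  A: {b}  B: {a,b}

Compute FOLLOW by fixpoint:
initialize: $ ∈ FOLLOW(S)
round 1:
  A→A S: FOLLOW(A) ⊇ FIRST(S) = {a,b,c}; new: +{a,b,c}
  A→A S: FOLLOW(S) ⊇ FOLLOW(A) ⊇ {a,b,c}; new: +{a,b,c}
  S→B: FOLLOW(B) ⊇ FOLLOW(S) ⊇ {$,a,b,c}; new: +{$,a,b,c}
  S→c A: FOLLOW(A) ⊇ FOLLOW(S) ⊇ {$,a,b,c}; new: +{$}
  S: {$,a,b,c}  A: {$,a,b,c}  B: {$,a,b,c}
round 2: (stable)
  S: {$,a,b,c}  A: {$,a,b,c}  B: {$,a,b,c}

FOLLOW(A) = ["$", "a", "b", "c"]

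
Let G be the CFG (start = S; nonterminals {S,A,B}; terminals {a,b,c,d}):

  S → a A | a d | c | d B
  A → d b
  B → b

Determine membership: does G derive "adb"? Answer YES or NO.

Convert to CNF:
  S -> T0 B | T2 A | T2 T0 | c
  A -> T0 T1
  B -> b
  T0 -> d
  T1 -> b
  T2 -> a

CYK table (by increasing span):
  T[0,0] 'a' = {T2}  orig:{}
  T[1,1] 'd' = {T0}  orig:{}
  T[2,2] 'b' = {B,T1}  orig:{B}
  T[0,1] 'ad' = {S}
  T[1,2] 'db' = {A,S}
  T[0,2] 'adb' = {S}

S ∈ T[0,2] ⇒ YES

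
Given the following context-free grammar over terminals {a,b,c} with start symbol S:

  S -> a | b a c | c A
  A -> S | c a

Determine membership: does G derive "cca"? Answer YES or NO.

CNF form of G:
  S -> T0 X4 | T2 A | a
  A -> T0 X3 | T2 A | T2 T1 | a
  T0 -> b
  T1 -> a
  T2 -> c
  X3 -> T1 T2
  X4 -> T1 T2

Fill CYK table bottom-up:
  [0..0]={T2}  "c"  orig:{}
  [1..1]={T2}  "c"  orig:{}
  [2..2]={A,S,T1}  "a"  orig:{A,S}
  [0..1]=∅  "cc"
  [1..2]={A,S}  "ca"
  [0..2]={A,S}  "cca"

S ∈ T[0,2] ⇒ YES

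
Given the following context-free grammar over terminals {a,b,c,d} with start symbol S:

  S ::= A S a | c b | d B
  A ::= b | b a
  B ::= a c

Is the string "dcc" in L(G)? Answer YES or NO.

Convert to CNF:
  S -> A X4 | T2 T0 | T3 B
  A -> T0 T1 | b
  B -> T1 T2
  T0 -> b
  T1 -> a
  T2 -> c
  T3 -> d
  X4 -> S T1

Fill CYK table bottom-up:
  T[0,0] 'd' = {T3}  orig:{}
  T[1,1] 'c' = {T2}  orig:{}
  T[2,2] 'c' = {T2}  orig:{}
  T[0,1] 'dc' = ∅
  T[1,2] 'cc' = ∅
  T[0,2] 'dcc' = ∅

S ∉ T[0,2] ⇒ NO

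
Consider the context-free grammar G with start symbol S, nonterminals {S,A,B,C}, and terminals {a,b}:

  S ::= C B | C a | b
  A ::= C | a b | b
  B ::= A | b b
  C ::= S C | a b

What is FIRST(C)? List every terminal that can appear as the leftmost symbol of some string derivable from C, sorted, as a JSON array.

Compute FIRST by fixpoint:
round 1:
  A via A→a b: +{a}
  A via A→b: +{b}
  B via B→A: +{a,b}
  C via C→a b: +{a}
  S via S→C B: +{a}
  S via S→b: +{b}
  FIRST[S]={a,b}  FIRST[A]={a,b}  FIRST[B]={a,b}  FIRST[C]={a}
round 2:
  C via C→S C: +{b}
  FIRST[S]={a,b}  FIRST[A]={a,b}  FIRST[B]={a,b}  FIRST[C]={a,b}
round 3: — fixpoint
  FIRST[S]={a,b}  FIRST[A]={a,b}  FIRST[B]={a,b}  FIRST[C]={a,b}

FIRST(C) = ["a", "b"]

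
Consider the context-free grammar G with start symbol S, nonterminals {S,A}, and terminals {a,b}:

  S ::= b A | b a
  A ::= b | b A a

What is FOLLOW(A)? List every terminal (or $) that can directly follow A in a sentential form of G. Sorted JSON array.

Compute FIRST by fixpoint:
[1]
  A via A→b: +{b}
  S via S→b A: +{b}
  S: {b}  A: {b}
[2] done
  S: {b}  A: {b}

FOLLOW iteration:
FOLLOW(S) := {$}
pass 1:
  A→b A a: FOLLOW(A) ⊇ FIRST(a) = {a}; new: +{a}
  S→b A: FOLLOW(A) ⊇ FOLLOW(S) ⊇ {$}; new: +{$}
  S: {$}  A: {$,a}
pass 2: (no change)
  S: {$}  A: {$,a}

FOLLOW(A) = ["$", "a"]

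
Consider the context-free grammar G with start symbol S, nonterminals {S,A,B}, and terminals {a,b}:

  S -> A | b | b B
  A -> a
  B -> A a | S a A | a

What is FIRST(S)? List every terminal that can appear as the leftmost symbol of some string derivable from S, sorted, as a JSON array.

FIRST sets, iterate to fixpoint:
pass 1:
  A via A→a: +{a}
  B via B→A a: +{a}
  S via S→A: +{a}
  S via S→b: +{b}
  FIRST[S]={a,b}  FIRST[A]={a}  FIRST[B]={a}
pass 2:
  B via B→S a A: +{b}
  FIRST[S]={a,b}  FIRST[A]={a}  FIRST[B]={a,b}
pass 3: (stable)
  FIRST[S]={a,b}  FIRST[A]={a}  FIRST[B]={a,b}

FIRST(S) = ["a", "b"]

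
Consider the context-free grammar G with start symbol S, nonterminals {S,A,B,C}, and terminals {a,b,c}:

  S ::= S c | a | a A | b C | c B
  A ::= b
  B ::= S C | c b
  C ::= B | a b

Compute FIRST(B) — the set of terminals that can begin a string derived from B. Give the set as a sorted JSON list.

FIRST iteration:
round 1:
  A via A→b: +{b}
  B via B→c b: +{c}
  C via C→B: +{c}
  C via C→a b: +{a}
  S via S→a: +{a}
  S via S→b C: +{b}
  S via S→c B: +{c}
  S: {a,b,c}  A: {b}  B: {c}  C: {a,c}
round 2:
  B via B→S C: +{a,b}
  C via C→B: +{b}
  S: {a,b,c}  A: {b}  B: {a,b,c}  C: {a,b,c}
round 3: done
  S: {a,b,c}  A: {b}  B: {a,b,c}  C: {a,b,c}

FIRST(B) = ["a", "b", "c"]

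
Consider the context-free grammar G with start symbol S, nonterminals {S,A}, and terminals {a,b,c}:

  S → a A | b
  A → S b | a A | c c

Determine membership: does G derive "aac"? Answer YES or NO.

CNF form of G:
  S -> T1 A | b
  A -> S T0 | T1 A | T2 T2
  T0 -> b
  T1 -> a
  T2 -> c

CYK fill:
  T[0,0] 'a' = {T1}  orig:{}
  T[1,1] 'a' = {T1}  orig:{}
  T[2,2] 'c' = {T2}  orig:{}
  T[0,1] 'aa' = ∅
  T[1,2] 'ac' = ∅
  T[0,2] 'aac' = ∅

S ∉ T[0,2] ⇒ NO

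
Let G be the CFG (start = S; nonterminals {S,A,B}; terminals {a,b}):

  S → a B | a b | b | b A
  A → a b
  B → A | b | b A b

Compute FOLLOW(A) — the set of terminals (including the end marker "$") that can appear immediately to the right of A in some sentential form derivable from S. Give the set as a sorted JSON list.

FIRST iteration:
pass 1:
  A via A→a b: +{a}
  B via B→A: +{a}
  B via B→b: +{b}
  S via S→a B: +{a}
  S via S→b: +{b}
  FIRST[S]={a,b}  FIRST[A]={a}  FIRST[B]={a,b}
pass 2: (stable)
  FIRST[S]={a,b}  FIRST[A]={a}  FIRST[B]={a,b}

FOLLOW sets:
seed FOLLOW(S) with $
pass 1:
  B→b A b: FOLLOW(A) ⊇ FIRST(b) = {b}; new: +{b}
  S→a B: FOLLOW(B) ⊇ FOLLOW(S) ⊇ {$}; new: +{$}
  S→b A: FOLLOW(A) ⊇ FOLLOW(S) ⊇ {$}; new: +{$}
  FOLLOW[S]={$}  FOLLOW[A]={$,b}  FOLLOW[B]={$}
pass 2: (no change)
  FOLLOW[S]={$}  FOLLOW[A]={$,b}  FOLLOW[B]={$}

FOLLOW(A) = ["$", "b"]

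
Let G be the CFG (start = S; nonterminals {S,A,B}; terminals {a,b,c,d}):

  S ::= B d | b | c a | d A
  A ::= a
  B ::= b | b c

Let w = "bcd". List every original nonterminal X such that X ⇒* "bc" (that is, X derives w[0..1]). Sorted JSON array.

Convert to CNF:
  S -> B T2 | T1 T3 | T2 A | b
  A -> a
  B -> T0 T1 | b
  T0 -> b
  T1 -> c
  T2 -> d
  T3 -> a

CYK table (by increasing span) — only the sub-triangle for w[0..1]:
  [0..0]={B,S,T0}  "b"  orig:{B,S}
  [1..1]={T1}  "c"  orig:{}
  [0..1]={B}  "bc"

Original NTs in T[0,1] deriving "bc": ["B"]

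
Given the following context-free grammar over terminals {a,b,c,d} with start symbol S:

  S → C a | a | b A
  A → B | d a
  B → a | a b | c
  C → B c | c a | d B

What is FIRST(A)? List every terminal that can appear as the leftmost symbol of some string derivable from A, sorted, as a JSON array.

FIRST iteration:
pass 1:
  A via A→d a: +{d}
  B via B→a: +{a}
  B via B→c: +{c}
  C via C→B c: +{a,c}
  C via C→d B: +{d}
  S via S→C a: +{a,c,d}
  S via S→b A: +{b}
  S: {a,b,c,d}  A: {d}  B: {a,c}  C: {a,c,d}
pass 2:
  A via A→B: +{a,c}
  S: {a,b,c,d}  A: {a,c,d}  B: {a,c}  C: {a,c,d}
pass 3: (stable)
  S: {a,b,c,d}  A: {a,c,d}  B: {a,c}  C: {a,c,d}

FIRST(A) = ["a", "c", "d"]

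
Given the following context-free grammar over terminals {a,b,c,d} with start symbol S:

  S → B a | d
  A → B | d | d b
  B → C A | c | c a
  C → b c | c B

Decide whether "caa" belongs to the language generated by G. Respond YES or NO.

Convert to CNF:
  S -> B T1 | d
  A -> C A | T0 T1 | T2 T3 | c | d
  B -> C A | T0 T1 | c
  C -> T0 B | T3 T0
  T0 -> c
  T1 -> a
  T2 -> d
  T3 -> b

Fill CYK table bottom-up:
  [0..0]={A,B,T0}  "c"  orig:{A,B}
  [1..1]={T1}  "a"  orig:{}
  [2..2]={T1}  "a"  orig:{}
  [0..1]={A,B,S}  "ca"
  [1..2]=∅  "aa"
  [0..2]={S}  "caa"

S ∈ T[0,2] ⇒ YES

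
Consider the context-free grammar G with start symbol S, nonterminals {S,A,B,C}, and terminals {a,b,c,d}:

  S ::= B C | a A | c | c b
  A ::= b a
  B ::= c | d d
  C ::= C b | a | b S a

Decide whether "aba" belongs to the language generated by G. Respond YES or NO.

CNF form of G:
  S -> B C | T1 A | T3 T0 | c
  A -> T0 T1
  B -> T2 T2 | c
  C -> C T0 | T0 X4 | a
  T0 -> b
  T1 -> a
  T2 -> d
  T3 -> c
  X4 -> S T1

CYK fill:
  [0..0]={C,T1}  "a"  orig:{C}
  [1..1]={T0}  "b"  orig:{}
  [2..2]={C,T1}  "a"  orig:{C}
  [0..1]={C}  "ab"
  [1..2]={A}  "ba"
  [0..2]={S}  "aba"

S ∈ T[0,2] ⇒ YES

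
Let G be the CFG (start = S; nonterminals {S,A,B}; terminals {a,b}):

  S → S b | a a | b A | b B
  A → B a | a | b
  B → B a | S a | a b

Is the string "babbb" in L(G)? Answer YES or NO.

Convert to CNF:
  S -> S T1 | T0 T0 | T1 A | T1 B
  A -> B T0 | a | b
  B -> B T0 | S T0 | T0 T1
  T0 -> a
  T1 -> b

CYK fill:
  cell(0,0) b: {A,T1}  orig:{A}
  cell(1,1) a: {A,T0}  orig:{A}
  cell(2,2) b: {A,T1}  orig:{A}
  cell(3,3) b: {A,T1}  orig:{A}
  cell(4,4) b: {A,T1}  orig:{A}
  cell(0,1) ba: {S}
  cell(1,2) ab: {B}
  cell(2,3) bb: {S}
  cell(3,4) bb: {S}
  cell(0,2) bab: {S}
  cell(1,3) abb: ∅
  cell(2,4) bbb: {S}
  cell(0,3) babb: {S}
  cell(1,4) abbb: ∅
  cell(0,4) babbb: {S}

S ∈ T[0,4] ⇒ YES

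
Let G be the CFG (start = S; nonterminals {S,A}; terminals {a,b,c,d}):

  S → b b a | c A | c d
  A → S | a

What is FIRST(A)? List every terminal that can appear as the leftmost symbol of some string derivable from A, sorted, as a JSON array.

FIRST sets, iterate to fixpoint:
round 1:
  A via A→a: +{a}
  S via S→b b a: +{b}
  S via S→c A: +{c}
  S: {b,c}  A: {a}
round 2:
  A via A→S: +{b,c}
  S: {b,c}  A: {a,b,c}
round 3: — fixpoint
  S: {b,c}  A: {a,b,c}

FIRST(A) = ["a", "b", "c"]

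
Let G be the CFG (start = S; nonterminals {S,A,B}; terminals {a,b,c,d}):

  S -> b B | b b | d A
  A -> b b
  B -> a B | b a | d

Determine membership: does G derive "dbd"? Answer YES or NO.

Convert to CNF:
  S -> T0 B | T0 T0 | T2 A
  A -> T0 T0
  B -> T0 T1 | T1 B | d
  T0 -> b
  T1 -> a
  T2 -> d

Fill CYK table bottom-up:
  cell(0,0) d: {B,T2}  orig:{B}
  cell(1,1) b: {T0}  orig:{}
  cell(2,2) d: {B,T2}  orig:{B}
  cell(0,1) db: ∅
  cell(1,2) bd: {S}
  cell(0,2) dbd: ∅

S ∉ T[0,2] ⇒ NO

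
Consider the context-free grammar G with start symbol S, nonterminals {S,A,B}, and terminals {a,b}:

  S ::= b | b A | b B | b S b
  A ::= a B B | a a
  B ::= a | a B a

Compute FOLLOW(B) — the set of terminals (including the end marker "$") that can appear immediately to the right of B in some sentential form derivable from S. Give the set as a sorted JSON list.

Compute FIRST by fixpoint:
pass 1:
  A via A→a B B: +{a}
  B via B→a: +{a}
  S via S→b: +{b}
  FIRST[S]={b}  FIRST[A]={a}  FIRST[B]={a}
pass 2: (stable)
  FIRST[S]={b}  FIRST[A]={a}  FIRST[B]={a}

FOLLOW sets:
FOLLOW(S) := {$}
[1]
  A→a B B: FOLLOW(B) ⊇ FIRST(B) = {a}; new: +{a}
  S→b A: FOLLOW(A) ⊇ FOLLOW(S) ⊇ {$}; new: +{$}
  S→b B: FOLLOW(B) ⊇ FOLLOW(S) ⊇ {$}; new: +{$}
  S→b S b: FOLLOW(S) ⊇ FIRST(b) = {b}; new: +{b}
  FOLLOW(S)={$,b}  FOLLOW(A)={$}  FOLLOW(B)={$,a}
[2]
  S→b A: FOLLOW(A) ⊇ FOLLOW(S) ⊇ {$,b}; new: +{b}
  S→b B: FOLLOW(B) ⊇ FOLLOW(S) ⊇ {$,b}; new: +{b}
  FOLLOW(S)={$,b}  FOLLOW(A)={$,b}  FOLLOW(B)={$,a,b}
[3] done
  FOLLOW(S)={$,b}  FOLLOW(A)={$,b}  FOLLOW(B)={$,a,b}

FOLLOW(B) = ["$", "a", "b"]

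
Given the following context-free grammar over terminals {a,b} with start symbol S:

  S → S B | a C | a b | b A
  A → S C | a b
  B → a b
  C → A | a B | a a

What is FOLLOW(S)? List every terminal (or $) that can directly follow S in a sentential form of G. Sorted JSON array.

FIRST iteration:
iter 1:
  A via A→a b: +{a}
  B via B→a b: +{a}
  C via C→A: +{a}
  S via S→a C: +{a}
  S via S→b A: +{b}
  FIRST(S)={a,b}  FIRST(A)={a}  FIRST(B)={a}  FIRST(C)={a}
iter 2:
  A via A→S C: +{b}
  C via C→A: +{b}
  FIRST(S)={a,b}  FIRST(A)={a,b}  FIRST(B)={a}  FIRST(C)={a,b}
iter 3: done
  FIRST(S)={a,b}  FIRST(A)={a,b}  FIRST(B)={a}  FIRST(C)={a,b}

FOLLOW iteration:
seed FOLLOW(S) with $
[1]
  A→S C: FOLLOW(S) ⊇ FIRST(C) = {a,b}; new: +{a,b}
  S→S B: FOLLOW(B) ⊇ FOLLOW(S) ⊇ {$,a,b}; new: +{$,a,b}
  S→a C: FOLLOW(C) ⊇ FOLLOW(S) ⊇ {$,a,b}; new: +{$,a,b}
  S→b A: FOLLOW(A) ⊇ FOLLOW(S) ⊇ {$,a,b}; new: +{$,a,b}
  S: {$,a,b}  A: {$,a,b}  B: {$,a,b}  C: {$,a,b}
[2] (stable)
  S: {$,a,b}  A: {$,a,b}  B: {$,a,b}  C: {$,a,b}

FOLLOW(S) = ["$", "a", "b"]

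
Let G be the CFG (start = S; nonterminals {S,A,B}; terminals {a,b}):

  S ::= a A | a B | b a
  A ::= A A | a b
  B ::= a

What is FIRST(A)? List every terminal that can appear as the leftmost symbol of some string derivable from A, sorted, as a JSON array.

Compute FIRST by fixpoint:
iter 1:
  A via A→a b: +{a}
  B via B→a: +{a}
  S via S→a A: +{a}
  S via S→b a: +{b}
  FIRST(S)={a,b}  FIRST(A)={a}  FIRST(B)={a}
iter 2: (stable)
  FIRST(S)={a,b}  FIRST(A)={a}  FIRST(B)={a}

FIRST(A) = ["a"]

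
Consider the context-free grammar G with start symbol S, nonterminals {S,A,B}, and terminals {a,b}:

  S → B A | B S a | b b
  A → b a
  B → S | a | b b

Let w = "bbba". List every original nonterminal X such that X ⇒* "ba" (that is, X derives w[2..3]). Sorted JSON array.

Convert to CNF:
  S -> B A | B X3 | T0 T0
  A -> T0 T1
  B -> B A | B X2 | T0 T0 | a
  T0 -> b
  T1 -> a
  X2 -> S T1
  X3 -> S T1

CYK fill, restricted to cells inside w[2..3]:
  T[2,2] 'b' = {T0}  orig:{}
  T[3,3] 'a' = {B,T1}  orig:{B}
  T[2,3] 'ba' = {A}

Original NTs in T[2,3] deriving "ba": ["A"]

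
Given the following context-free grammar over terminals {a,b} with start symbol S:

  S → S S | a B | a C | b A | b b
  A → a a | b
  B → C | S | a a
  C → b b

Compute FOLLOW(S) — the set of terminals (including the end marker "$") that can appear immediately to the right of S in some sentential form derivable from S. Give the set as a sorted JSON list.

FIRST sets, iterate to fixpoint:
iter 1:
  A via A→a a: +{a}
  A via A→b: +{b}
  B via B→a a: +{a}
  C via C→b b: +{b}
  S via S→a B: +{a}
  S via S→b A: +{b}
  S: {a,b}  A: {a,b}  B: {a}  C: {b}
iter 2:
  B via B→C: +{b}
  S: {a,b}  A: {a,b}  B: {a,b}  C: {b}
iter 3: — fixpoint
  S: {a,b}  A: {a,b}  B: {a,b}  C: {b}

FOLLOW iteration:
seed FOLLOW(S) with $
pass 1:
  S→S S: FOLLOW(S) ⊇ FIRST(S) = {a,b}; new: +{a,b}
  S→a B: FOLLOW(B) ⊇ FOLLOW(S) ⊇ {$,a,b}; new: +{$,a,b}
  S→a C: FOLLOW(C) ⊇ FOLLOW(S) ⊇ {$,a,b}; new: +{$,a,b}
  S→b A: FOLLOW(A) ⊇ FOLLOW(S) ⊇ {$,a,b}; new: +{$,a,b}
  FOLLOW[S]={$,a,b}  FOLLOW[A]={$,a,b}  FOLLOW[B]={$,a,b}  FOLLOW[C]={$,a,b}
pass 2: done
  FOLLOW[S]={$,a,b}  FOLLOW[A]={$,a,b}  FOLLOW[B]={$,a,b}  FOLLOW[C]={$,a,b}

FOLLOW(S) = ["$", "a", "b"]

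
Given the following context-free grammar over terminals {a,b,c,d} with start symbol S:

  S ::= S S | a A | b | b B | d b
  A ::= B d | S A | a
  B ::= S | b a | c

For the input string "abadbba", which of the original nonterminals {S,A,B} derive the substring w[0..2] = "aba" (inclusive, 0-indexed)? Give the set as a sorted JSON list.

Convert to CNF:
  S -> S S | T0 T2 | T1 A | T2 B | b
  A -> B T0 | S A | a
  B -> S S | T0 T2 | T1 A | T2 B | T2 T1 | b | c
  T0 -> d
  T1 -> a
  T2 -> b

CYK table (by increasing span) (cells [i..j] with 0 ≤ i ≤ j ≤ 2 only):
  [0..0]={A,T1}  "a"  orig:{A}
  [1..1]={B,S,T2}  "b"  orig:{B,S}
  [2..2]={A,T1}  "a"  orig:{A}
  [0..1]=∅  "ab"
  [1..2]={A,B}  "ba"
  [0..2]={B,S}  "aba"

Original NTs in T[0,2] deriving "aba": ["B", "S"]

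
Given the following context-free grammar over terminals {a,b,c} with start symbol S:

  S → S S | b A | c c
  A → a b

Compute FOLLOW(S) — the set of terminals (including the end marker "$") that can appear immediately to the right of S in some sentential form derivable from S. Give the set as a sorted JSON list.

Compute FIRST by fixpoint:
[1]
  A via A→a b: +{a}
  S via S→b A: +{b}
  S via S→c c: +{c}
  FIRST[S]={b,c}  FIRST[A]={a}
[2] — fixpoint
  FIRST[S]={b,c}  FIRST[A]={a}

FOLLOW sets:
initialize: $ ∈ FOLLOW(S)
[1]
  S→S S: FOLLOW(S) ⊇ FIRST(S) = {b,c}; new: +{b,c}
  S→b A: FOLLOW(A) ⊇ FOLLOW(S) ⊇ {$,b,c}; new: +{$,b,c}
  FOLLOW(S)={$,b,c}  FOLLOW(A)={$,b,c}
[2] (stable)
  FOLLOW(S)={$,b,c}  FOLLOW(A)={$,b,c}

FOLLOW(S) = ["$", "b", "c"]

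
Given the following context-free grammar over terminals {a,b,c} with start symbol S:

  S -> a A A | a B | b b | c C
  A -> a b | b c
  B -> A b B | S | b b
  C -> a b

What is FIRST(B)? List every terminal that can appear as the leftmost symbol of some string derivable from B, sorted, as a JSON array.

Compute FIRST by fixpoint:
[1]
  A via A→a b: +{a}
  A via A→b c: +{b}
  B via B→A b B: +{a,b}
  C via C→a b: +{a}
  S via S→a A A: +{a}
  S via S→b b: +{b}
  S via S→c C: +{c}
  FIRST[S]={a,b,c}  FIRST[A]={a,b}  FIRST[B]={a,b}  FIRST[C]={a}
[2]
  B via B→S: +{c}
  FIRST[S]={a,b,c}  FIRST[A]={a,b}  FIRST[B]={a,b,c}  FIRST[C]={a}
[3] — fixpoint
  FIRST[S]={a,b,c}  FIRST[A]={a,b}  FIRST[B]={a,b,c}  FIRST[C]={a}

FIRST(B) = ["a", "b", "c"]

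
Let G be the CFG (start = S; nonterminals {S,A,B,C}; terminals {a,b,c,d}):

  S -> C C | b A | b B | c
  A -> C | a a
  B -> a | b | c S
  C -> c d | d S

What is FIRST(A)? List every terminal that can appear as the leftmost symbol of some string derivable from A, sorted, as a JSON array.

FIRST iteration:
round 1:
  A via A→a a: +{a}
  B via B→a: +{a}
  B via B→b: +{b}
  B via B→c S: +{c}
  C via C→c d: +{c}
  C via C→d S: +{d}
  S via S→C C: +{c,d}
  S via S→b A: +{b}
  FIRST(S)={b,c,d}  FIRST(A)={a}  FIRST(B)={a,b,c}  FIRST(C)={c,d}
round 2:
  A via A→C: +{c,d}
  FIRST(S)={b,c,d}  FIRST(A)={a,c,d}  FIRST(B)={a,b,c}  FIRST(C)={c,d}
round 3: done
  FIRST(S)={b,c,d}  FIRST(A)={a,c,d}  FIRST(B)={a,b,c}  FIRST(C)={c,d}

FIRST(A) = ["a", "c", "d"]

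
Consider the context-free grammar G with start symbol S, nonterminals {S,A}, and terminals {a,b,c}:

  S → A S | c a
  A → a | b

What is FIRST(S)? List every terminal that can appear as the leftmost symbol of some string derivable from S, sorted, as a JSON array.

Compute FIRST by fixpoint:
[1]
  A via A→a: +{a}
  A via A→b: +{b}
  S via S→A S: +{a,b}
  S via S→c a: +{c}
  FIRST[S]={a,b,c}  FIRST[A]={a,b}
[2] — fixpoint
  FIRST[S]={a,b,c}  FIRST[A]={a,b}

FIRST(S) = ["a", "b", "c"]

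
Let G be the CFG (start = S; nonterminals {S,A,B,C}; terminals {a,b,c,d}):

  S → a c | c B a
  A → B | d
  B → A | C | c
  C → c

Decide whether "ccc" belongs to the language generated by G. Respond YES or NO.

CNF form of G:
  S -> T0 T1 | T1 X2
  A -> c | d
  B -> c | d
  C -> c
  T0 -> a
  T1 -> c
  X2 -> B T0

CYK fill:
  T[0,0] 'c' = {A,B,C,T1}  orig:{A,B,C}
  T[1,1] 'c' = {A,B,C,T1}  orig:{A,B,C}
  T[2,2] 'c' = {A,B,C,T1}  orig:{A,B,C}
  T[0,1] 'cc' = ∅
  T[1,2] 'cc' = ∅
  T[0,2] 'ccc' = ∅

S ∉ T[0,2] ⇒ NO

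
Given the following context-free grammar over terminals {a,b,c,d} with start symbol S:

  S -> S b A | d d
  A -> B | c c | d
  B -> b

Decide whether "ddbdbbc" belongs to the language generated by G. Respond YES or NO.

Convert to CNF:
  S -> S X3 | T2 T2
  A -> T0 T0 | b | d
  B -> b
  T0 -> c
  T1 -> b
  T2 -> d
  X3 -> T1 A

CYK table (by increasing span):
  T[0,0] 'd' = {A,T2}  orig:{A}
  T[1,1] 'd' = {A,T2}  orig:{A}
  T[2,2] 'b' = {A,B,T1}  orig:{A,B}
  T[3,3] 'd' = {A,T2}  orig:{A}
  T[4,4] 'b' = {A,B,T1}  orig:{A,B}
  T[5,5] 'b' = {A,B,T1}  orig:{A,B}
  T[6,6] 'c' = {T0}  orig:{}
  T[0,1] 'dd' = {S}
  T[1,2] 'db' = ∅
  T[2,3] 'bd' = {X3}  orig:{}
  T[3,4] 'db' = ∅
  T[4,5] 'bb' = {X3}  orig:{}
  T[5,6] 'bc' = ∅
  T[0,2] 'ddb' = ∅
  T[1,3] 'dbd' = ∅
  T[2,4] 'bdb' = ∅
  T[3,5] 'dbb' = ∅
  T[4,6] 'bbc' = ∅
  T[0,3] 'ddbd' = {S}
  T[1,4] 'dbdb' = ∅
  T[2,5] 'bdbb' = ∅
  T[3,6] 'dbbc' = ∅
  T[0,4] 'ddbdb' = ∅
  T[1,5] 'dbdbb' = ∅
  T[2,6] 'bdbbc' = ∅
  T[0,5] 'ddbdbb' = {S}
  T[1,6] 'dbdbbc' = ∅
  T[0,6] 'ddbdbbc' = ∅

S ∉ T[0,6] ⇒ NO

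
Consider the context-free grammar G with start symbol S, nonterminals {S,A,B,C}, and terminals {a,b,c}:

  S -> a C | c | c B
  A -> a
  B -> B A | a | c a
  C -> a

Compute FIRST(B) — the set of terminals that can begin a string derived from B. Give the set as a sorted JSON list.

FIRST sets, iterate to fixpoint:
[1]
  A via A→a: +{a}
  B via B→a: +{a}
  B via B→c a: +{c}
  C via C→a: +{a}
  S via S→a C: +{a}
  S via S→c: +{c}
  S: {a,c}  A: {a}  B: {a,c}  C: {a}
[2] (no change)
  S: {a,c}  A: {a}  B: {a,c}  C: {a}

FIRST(B) = ["a", "c"]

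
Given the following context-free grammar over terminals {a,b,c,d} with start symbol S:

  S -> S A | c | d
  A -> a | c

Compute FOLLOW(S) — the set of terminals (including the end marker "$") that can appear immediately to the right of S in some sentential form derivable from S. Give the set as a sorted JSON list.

FIRST iteration:
[1]
  A via A→a: +{a}
  A via A→c: +{c}
  S via S→c: +{c}
  S via S→d: +{d}
  FIRST[S]={c,d}  FIRST[A]={a,c}
[2] — fixpoint
  FIRST[S]={c,d}  FIRST[A]={a,c}

FOLLOW iteration:
initialize: $ ∈ FOLLOW(S)
pass 1:
  S→S A: FOLLOW(S) ⊇ FIRST(A) = {a,c}; new: +{a,c}
  S→S A: FOLLOW(A) ⊇ FOLLOW(S) ⊇ {$,a,c}; new: +{$,a,c}
  S: {$,a,c}  A: {$,a,c}
pass 2: (no change)
  S: {$,a,c}  A: {$,a,c}

FOLLOW(S) = ["$", "a", "c"]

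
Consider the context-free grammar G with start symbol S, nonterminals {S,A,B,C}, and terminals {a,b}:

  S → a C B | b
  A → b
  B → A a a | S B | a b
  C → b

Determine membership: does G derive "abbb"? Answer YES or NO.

CNF form of G:
  S -> T0 X3 | b
  A -> b
  B -> A X2 | S B | T0 T1
  C -> b
  T0 -> a
  T1 -> b
  X2 -> T0 T0
  X3 -> C B

CYK table (by increasing span):
  T[0,0] 'a' = {T0}  orig:{}
  T[1,1] 'b' = {A,C,S,T1}  orig:{A,C,S}
  T[2,2] 'b' = {A,C,S,T1}  orig:{A,C,S}
  T[3,3] 'b' = {A,C,S,T1}  orig:{A,C,S}
  T[0,1] 'ab' = {B}
  T[1,2] 'bb' = ∅
  T[2,3] 'bb' = ∅
  T[0,2] 'abb' = ∅
  T[1,3] 'bbb' = ∅
  T[0,3] 'abbb' = ∅

S ∉ T[0,3] ⇒ NO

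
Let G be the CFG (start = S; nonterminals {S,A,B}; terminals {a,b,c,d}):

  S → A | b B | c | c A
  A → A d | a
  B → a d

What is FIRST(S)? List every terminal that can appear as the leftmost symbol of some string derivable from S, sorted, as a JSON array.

FIRST iteration:
iter 1:
  A via A→a: +{a}
  B via B→a d: +{a}
  S via S→A: +{a}
  S via S→b B: +{b}
  S via S→c: +{c}
  FIRST[S]={a,b,c}  FIRST[A]={a}  FIRST[B]={a}
iter 2: (stable)
  FIRST[S]={a,b,c}  FIRST[A]={a}  FIRST[B]={a}

FIRST(S) = ["a", "b", "c"]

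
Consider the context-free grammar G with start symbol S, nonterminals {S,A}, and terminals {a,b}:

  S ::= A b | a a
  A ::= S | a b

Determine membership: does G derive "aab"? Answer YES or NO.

CNF form of G:
  S -> A T0 | T1 T1
  A -> A T0 | T1 T0 | T1 T1
  T0 -> b
  T1 -> a

CYK fill:
  cell(0,0) a: {T1}  orig:{}
  cell(1,1) a: {T1}  orig:{}
  cell(2,2) b: {T0}  orig:{}
  cell(0,1) aa: {A,S}
  cell(1,2) ab: {A}
  cell(0,2) aab: {A,S}

S ∈ T[0,2] ⇒ YES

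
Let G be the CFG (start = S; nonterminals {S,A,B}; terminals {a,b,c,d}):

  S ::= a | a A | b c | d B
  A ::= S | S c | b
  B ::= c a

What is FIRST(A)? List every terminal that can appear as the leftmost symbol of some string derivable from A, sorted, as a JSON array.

FIRST sets, iterate to fixpoint:
iter 1:
  A via A→b: +{b}
  B via B→c a: +{c}
  S via S→a: +{a}
  S via S→b c: +{b}
  S via S→d B: +{d}
  FIRST[S]={a,b,d}  FIRST[A]={b}  FIRST[B]={c}
iter 2:
  A via A→S: +{a,d}
  FIRST[S]={a,b,d}  FIRST[A]={a,b,d}  FIRST[B]={c}
iter 3: (no change)
  FIRST[S]={a,b,d}  FIRST[A]={a,b,d}  FIRST[B]={c}

FIRST(A) = ["a", "b", "d"]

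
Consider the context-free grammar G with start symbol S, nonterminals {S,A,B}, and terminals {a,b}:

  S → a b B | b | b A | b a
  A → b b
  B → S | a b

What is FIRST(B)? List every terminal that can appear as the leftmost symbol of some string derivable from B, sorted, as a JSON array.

Compute FIRST by fixpoint:
pass 1:
  A via A→b b: +{b}
  B via B→a b: +{a}
  S via S→a b B: +{a}
  S via S→b: +{b}
  FIRST(S)={a,b}  FIRST(A)={b}  FIRST(B)={a}
pass 2:
  B via B→S: +{b}
  FIRST(S)={a,b}  FIRST(A)={b}  FIRST(B)={a,b}
pass 3: — fixpoint
  FIRST(S)={a,b}  FIRST(A)={b}  FIRST(B)={a,b}

FIRST(B) = ["a", "b"]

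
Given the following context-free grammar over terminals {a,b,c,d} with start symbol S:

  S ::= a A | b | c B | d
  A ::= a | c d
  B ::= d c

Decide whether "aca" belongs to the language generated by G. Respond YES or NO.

Convert to CNF:
  S -> T0 B | T2 A | b | d
  A -> T0 T1 | a
  B -> T1 T0
  T0 -> c
  T1 -> d
  T2 -> a

Fill CYK table bottom-up:
  T[0,0] 'a' = {A,T2}  orig:{A}
  T[1,1] 'c' = {T0}  orig:{}
  T[2,2] 'a' = {A,T2}  orig:{A}
  T[0,1] 'ac' = ∅
  T[1,2] 'ca' = ∅
  T[0,2] 'aca' = ∅

S ∉ T[0,2] ⇒ NO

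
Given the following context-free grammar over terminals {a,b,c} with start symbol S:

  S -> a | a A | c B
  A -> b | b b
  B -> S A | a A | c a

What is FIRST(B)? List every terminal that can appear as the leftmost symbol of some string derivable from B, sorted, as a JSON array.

Compute FIRST by fixpoint:
round 1:
  A via A→b: +{b}
  B via B→a A: +{a}
  B via B→c a: +{c}
  S via S→a: +{a}
  S via S→c B: +{c}
  FIRST(S)={a,c}  FIRST(A)={b}  FIRST(B)={a,c}
round 2: (stable)
  FIRST(S)={a,c}  FIRST(A)={b}  FIRST(B)={a,c}

FIRST(B) = ["a", "c"]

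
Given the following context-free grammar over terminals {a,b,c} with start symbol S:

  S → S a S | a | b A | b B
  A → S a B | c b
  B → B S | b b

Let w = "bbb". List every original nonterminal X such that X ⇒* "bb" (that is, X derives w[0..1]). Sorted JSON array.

CNF form of G:
  S -> S X4 | T2 A | T2 B | a
  A -> S X3 | T1 T2
  B -> B S | T2 T2
  T0 -> a
  T1 -> c
  T2 -> b
  X3 -> T0 B
  X4 -> T0 S

Fill CYK table bottom-up, restricted to cells inside w[0..1]:
  cell(0,0) b: {T2}  orig:{}
  cell(1,1) b: {T2}  orig:{}
  cell(0,1) bb: {B}

Original NTs in T[0,1] deriving "bb": ["B"]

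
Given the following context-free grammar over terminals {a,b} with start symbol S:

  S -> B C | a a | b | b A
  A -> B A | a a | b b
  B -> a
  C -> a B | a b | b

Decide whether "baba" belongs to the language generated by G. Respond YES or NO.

Convert to CNF:
  S -> B C | T0 T0 | T1 A | b
  A -> B A | T0 T0 | T1 T1
  B -> a
  C -> T0 B | T0 T1 | b
  T0 -> a
  T1 -> b

CYK fill:
  cell(0,0) b: {C,S,T1}  orig:{C,S}
  cell(1,1) a: {B,T0}  orig:{B}
  cell(2,2) b: {C,S,T1}  orig:{C,S}
  cell(3,3) a: {B,T0}  orig:{B}
  cell(0,1) ba: ∅
  cell(1,2) ab: {C,S}
  cell(2,3) ba: ∅
  cell(0,2) bab: ∅
  cell(1,3) aba: ∅
  cell(0,3) baba: ∅

S ∉ T[0,3] ⇒ NO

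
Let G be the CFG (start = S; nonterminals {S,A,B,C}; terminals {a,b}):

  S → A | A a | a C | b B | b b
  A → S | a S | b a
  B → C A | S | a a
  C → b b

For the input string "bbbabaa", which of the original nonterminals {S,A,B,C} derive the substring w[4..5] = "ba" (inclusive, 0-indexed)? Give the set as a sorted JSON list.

CNF form of G:
  S -> A T0 | T0 C | T0 S | T1 B | T1 T0 | T1 T1
  A -> A T0 | T0 C | T0 S | T1 B | T1 T0 | T1 T1
  B -> A T0 | C A | T0 C | T0 S | T0 T0 | T1 B | T1 T0 | T1 T1
  C -> T1 T1
  T0 -> a
  T1 -> b

Fill CYK table bottom-up, restricted to cells inside w[4..5]:
  [4..4]={T1}  "b"  orig:{}
  [5..5]={T0}  "a"  orig:{}
  [4..5]={A,B,S}  "ba"

Original NTs in T[4,5] deriving "ba": ["A", "B", "S"]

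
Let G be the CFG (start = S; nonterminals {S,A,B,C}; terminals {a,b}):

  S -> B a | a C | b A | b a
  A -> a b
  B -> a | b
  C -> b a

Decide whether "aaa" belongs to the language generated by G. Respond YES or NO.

Convert to CNF:
  S -> B T0 | T0 C | T1 A | T1 T0
  A -> T0 T1
  B -> a | b
  C -> T1 T0
  T0 -> a
  T1 -> b

Fill CYK table bottom-up:
  [0..0]={B,T0}  "a"  orig:{B}
  [1..1]={B,T0}  "a"  orig:{B}
  [2..2]={B,T0}  "a"  orig:{B}
  [0..1]={S}  "aa"
  [1..2]={S}  "aa"
  [0..2]=∅  "aaa"

S ∉ T[0,2] ⇒ NO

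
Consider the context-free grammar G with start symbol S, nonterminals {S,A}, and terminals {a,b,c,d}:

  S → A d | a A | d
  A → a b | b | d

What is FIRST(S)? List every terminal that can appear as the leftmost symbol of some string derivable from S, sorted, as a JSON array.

Compute FIRST by fixpoint:
[1]
  A via A→a b: +{a}
  A via A→b: +{b}
  A via A→d: +{d}
  S via S→A d: +{a,b,d}
  S: {a,b,d}  A: {a,b,d}
[2] (no change)
  S: {a,b,d}  A: {a,b,d}

FIRST(S) = ["a", "b", "d"]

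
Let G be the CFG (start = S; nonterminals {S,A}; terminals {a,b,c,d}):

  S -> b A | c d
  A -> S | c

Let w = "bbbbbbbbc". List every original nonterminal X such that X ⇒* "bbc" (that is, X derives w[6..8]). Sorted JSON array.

CNF form of G:
  S -> T0 A | T1 T2
  A -> T0 A | T1 T2 | c
  T0 -> b
  T1 -> c
  T2 -> d

CYK table (by increasing span) (cells [i..j] with 6 ≤ i ≤ j ≤ 8 only):
  cell(6,6) b: {T0}  orig:{}
  cell(7,7) b: {T0}  orig:{}
  cell(8,8) c: {A,T1}  orig:{A}
  cell(6,7) bb: ∅
  cell(7,8) bc: {A,S}
  cell(6,8) bbc: {A,S}

Original NTs in T[6,8] deriving "bbc": ["A", "S"]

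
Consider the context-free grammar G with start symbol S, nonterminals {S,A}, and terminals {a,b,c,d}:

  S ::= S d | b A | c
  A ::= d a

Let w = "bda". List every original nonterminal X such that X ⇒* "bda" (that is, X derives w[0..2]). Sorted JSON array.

Convert to CNF:
  S -> S T0 | T2 A | c
  A -> T0 T1
  T0 -> d
  T1 -> a
  T2 -> b

CYK fill — only the sub-triangle for w[0..2]:
  [0..0]={T2}  "b"  orig:{}
  [1..1]={T0}  "d"  orig:{}
  [2..2]={T1}  "a"  orig:{}
  [0..1]=∅  "bd"
  [1..2]={A}  "da"
  [0..2]={S}  "bda"

Original NTs in T[0,2] deriving "bda": ["S"]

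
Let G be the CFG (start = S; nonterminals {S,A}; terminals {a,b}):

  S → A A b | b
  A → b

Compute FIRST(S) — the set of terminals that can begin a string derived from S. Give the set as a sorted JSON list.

FIRST sets, iterate to fixpoint:
iter 1:
  A via A→b: +{b}
  S via S→A A b: +{b}
  FIRST(S)={b}  FIRST(A)={b}
iter 2: done
  FIRST(S)={b}  FIRST(A)={b}

FIRST(S) = ["b"]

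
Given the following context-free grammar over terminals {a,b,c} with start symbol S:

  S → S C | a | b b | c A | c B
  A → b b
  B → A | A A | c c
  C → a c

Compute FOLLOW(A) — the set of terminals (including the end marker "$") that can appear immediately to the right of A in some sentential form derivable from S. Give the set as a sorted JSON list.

FIRST sets, iterate to fixpoint:
iter 1:
  A via A→b b: +{b}
  B via B→A: +{b}
  B via B→c c: +{c}
  C via C→a c: +{a}
  S via S→a: +{a}
  S via S→b b: +{b}
  S via S→c A: +{c}
  S: {a,b,c}  A: {b}  B: {b,c}  C: {a}
iter 2: (no change)
  S: {a,b,c}  A: {b}  B: {b,c}  C: {a}

FOLLOW iteration:
initialize: $ ∈ FOLLOW(S)
round 1:
  B→A A: FOLLOW(A) ⊇ FIRST(A) = {b}; new: +{b}
  S→S C: FOLLOW(S) ⊇ FIRST(C) = {a}; new: +{a}
  S→S C: FOLLOW(C) ⊇ FOLLOW(S) ⊇ {$,a}; new: +{$,a}
  S→c A: FOLLOW(A) ⊇ FOLLOW(S) ⊇ {$,a}; new: +{$,a}
  S→c B: FOLLOW(B) ⊇ FOLLOW(S) ⊇ {$,a}; new: +{$,a}
  FOLLOW(S)={$,a}  FOLLOW(A)={$,a,b}  FOLLOW(B)={$,a}  FOLLOW(C)={$,a}
round 2: — fixpoint
  FOLLOW(S)={$,a}  FOLLOW(A)={$,a,b}  FOLLOW(B)={$,a}  FOLLOW(C)={$,a}

FOLLOW(A) = ["$", "a", "b"]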